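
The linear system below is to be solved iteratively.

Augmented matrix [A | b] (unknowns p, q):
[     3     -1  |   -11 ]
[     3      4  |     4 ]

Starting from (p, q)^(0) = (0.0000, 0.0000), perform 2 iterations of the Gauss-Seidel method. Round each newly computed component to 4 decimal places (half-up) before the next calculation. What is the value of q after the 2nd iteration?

2.8125

Iteration 1:
  p = (-11 - (-1)·0.0000) / (3) = -3.6667
  q = (4 - (3)·-3.6667) / (4) = 3.7500
Iteration 2:
  p = (-11 - (-1)·3.7500) / (3) = -2.4167
  q = (4 - (3)·-2.4167) / (4) = 2.8125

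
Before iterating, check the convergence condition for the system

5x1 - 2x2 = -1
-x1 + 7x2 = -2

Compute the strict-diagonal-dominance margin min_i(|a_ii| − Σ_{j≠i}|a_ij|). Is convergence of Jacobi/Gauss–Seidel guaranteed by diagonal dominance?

3

row 1: |5| − (2) = 3
row 2: |7| − (1) = 6
minimum over rows = 3 → strictly diagonally dominant (convergence guaranteed)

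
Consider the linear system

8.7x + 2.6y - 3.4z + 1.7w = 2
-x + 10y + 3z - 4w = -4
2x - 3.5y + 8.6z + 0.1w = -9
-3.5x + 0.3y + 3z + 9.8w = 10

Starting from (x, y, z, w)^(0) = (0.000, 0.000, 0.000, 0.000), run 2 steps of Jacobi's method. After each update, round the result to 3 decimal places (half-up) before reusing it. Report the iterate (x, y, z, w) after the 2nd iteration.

(-0.259, 0.345, -1.275, 1.435)

Iteration 1:
  x = (2 - (2.6)·0.000 - (-3.4)·0.000 - (1.7)·0.000) / (8.7) = 0.230
  y = (-4 - (-1)·0.000 - (3)·0.000 - (-4)·0.000) / (10) = -0.400
  z = (-9 - (2)·0.000 - (-3.5)·0.000 - (0.1)·0.000) / (8.6) = -1.047
  w = (10 - (-3.5)·0.000 - (0.3)·0.000 - (3)·0.000) / (9.8) = 1.020
Iteration 2:
  x = (2 - (2.6)·-0.400 - (-3.4)·-1.047 - (1.7)·1.020) / (8.7) = -0.259
  y = (-4 - (-1)·0.230 - (3)·-1.047 - (-4)·1.020) / (10) = 0.345
  z = (-9 - (2)·0.230 - (-3.5)·-0.400 - (0.1)·1.020) / (8.6) = -1.275
  w = (10 - (-3.5)·0.230 - (0.3)·-0.400 - (3)·-1.047) / (9.8) = 1.435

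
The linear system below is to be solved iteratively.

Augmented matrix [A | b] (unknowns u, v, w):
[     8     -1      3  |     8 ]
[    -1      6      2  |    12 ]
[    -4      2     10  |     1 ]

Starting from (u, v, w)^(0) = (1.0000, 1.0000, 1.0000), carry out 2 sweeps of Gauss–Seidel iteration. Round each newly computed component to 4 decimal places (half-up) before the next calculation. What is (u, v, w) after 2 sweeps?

(1.2083, 2.1875, 0.1458)

Iteration 1:
  u = (8 - (-1)·1.0000 - (3)·1.0000) / (8) = 0.7500
  v = (12 - (-1)·0.7500 - (2)·1.0000) / (6) = 1.7917
  w = (1 - (-4)·0.7500 - (2)·1.7917) / (10) = 0.0417
Iteration 2:
  u = (8 - (-1)·1.7917 - (3)·0.0417) / (8) = 1.2083
  v = (12 - (-1)·1.2083 - (2)·0.0417) / (6) = 2.1875
  w = (1 - (-4)·1.2083 - (2)·2.1875) / (10) = 0.1458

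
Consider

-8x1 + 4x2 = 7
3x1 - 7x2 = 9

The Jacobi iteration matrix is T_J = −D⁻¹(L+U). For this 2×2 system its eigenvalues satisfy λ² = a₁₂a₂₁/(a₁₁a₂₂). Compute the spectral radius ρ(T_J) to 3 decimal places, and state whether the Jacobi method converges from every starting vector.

0.463

a₁₂a₂₁/(a₁₁a₂₂) = (4)·(3) / ((-8)·(-7)) = 0.214286
ρ = √|0.214286| = √0.214286 = 0.463
ρ < 1, so Jacobi converges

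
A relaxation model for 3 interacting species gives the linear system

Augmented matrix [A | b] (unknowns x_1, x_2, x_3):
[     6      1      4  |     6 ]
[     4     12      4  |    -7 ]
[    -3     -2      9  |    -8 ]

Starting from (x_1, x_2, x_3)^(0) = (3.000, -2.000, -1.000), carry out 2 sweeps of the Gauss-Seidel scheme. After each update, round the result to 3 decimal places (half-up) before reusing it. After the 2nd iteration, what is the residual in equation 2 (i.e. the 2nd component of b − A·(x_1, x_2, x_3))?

Iteration 1:
  x_1 = (6 - (1)·-2.000 - (4)·-1.000) / (6) = 2.000
  x_2 = (-7 - (4)·2.000 - (4)·-1.000) / (12) = -0.917
  x_3 = (-8 - (-3)·2.000 - (-2)·-0.917) / (9) = -0.426
Iteration 2:
  x_1 = (6 - (1)·-0.917 - (4)·-0.426) / (6) = 1.437
  x_2 = (-7 - (4)·1.437 - (4)·-0.426) / (12) = -0.920
  x_3 = (-8 - (-3)·1.437 - (-2)·-0.920) / (9) = -0.614
Residual b − A·x = (0.754, 0.748, -0.003)

0.748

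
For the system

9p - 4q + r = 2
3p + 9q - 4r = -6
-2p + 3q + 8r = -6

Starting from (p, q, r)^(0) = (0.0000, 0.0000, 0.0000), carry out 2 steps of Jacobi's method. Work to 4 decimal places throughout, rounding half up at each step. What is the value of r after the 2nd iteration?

Iteration 1:
  p = (2 - (-4)·0.0000 - (1)·0.0000) / (9) = 0.2222
  q = (-6 - (3)·0.0000 - (-4)·0.0000) / (9) = -0.6667
  r = (-6 - (-2)·0.0000 - (3)·0.0000) / (8) = -0.7500
Iteration 2:
  p = (2 - (-4)·-0.6667 - (1)·-0.7500) / (9) = 0.0092
  q = (-6 - (3)·0.2222 - (-4)·-0.7500) / (9) = -1.0741
  r = (-6 - (-2)·0.2222 - (3)·-0.6667) / (8) = -0.4444

-0.4444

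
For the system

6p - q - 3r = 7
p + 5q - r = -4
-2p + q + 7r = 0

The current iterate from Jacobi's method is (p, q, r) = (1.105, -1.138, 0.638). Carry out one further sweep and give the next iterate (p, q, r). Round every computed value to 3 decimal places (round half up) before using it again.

One sweep:
  p = (7 - (-1)·-1.138 - (-3)·0.638) / (6) = 1.296
  q = (-4 - (1)·1.105 - (-1)·0.638) / (5) = -0.893
  r = (0 - (-2)·1.105 - (1)·-1.138) / (7) = 0.478

(1.296, -0.893, 0.478)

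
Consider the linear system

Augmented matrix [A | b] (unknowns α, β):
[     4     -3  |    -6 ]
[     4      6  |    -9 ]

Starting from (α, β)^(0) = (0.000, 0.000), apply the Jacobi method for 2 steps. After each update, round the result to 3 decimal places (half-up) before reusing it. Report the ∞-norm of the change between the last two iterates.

Iteration 1:
  α = (-6 - (-3)·0.000) / (4) = -1.500
  β = (-9 - (4)·0.000) / (6) = -1.500
Iteration 2:
  α = (-6 - (-3)·-1.500) / (4) = -2.625
  β = (-9 - (4)·-1.500) / (6) = -0.500
Change: (-1.125, 1.000) → max |·| = 1.125

1.125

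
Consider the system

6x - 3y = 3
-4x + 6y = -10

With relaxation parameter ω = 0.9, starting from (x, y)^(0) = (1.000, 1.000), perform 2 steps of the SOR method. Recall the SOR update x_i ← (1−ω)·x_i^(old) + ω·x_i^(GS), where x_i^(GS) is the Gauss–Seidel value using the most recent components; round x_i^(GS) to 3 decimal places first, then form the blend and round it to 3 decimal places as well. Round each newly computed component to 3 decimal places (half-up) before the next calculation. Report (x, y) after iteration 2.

Iteration 1:
  x: GS value = (3 - (-3)·1.000) / (6) = 1.000;  x ← (1−ω)·1.000 + ω·1.000 = 1.000
  y: GS value = (-10 - (-4)·1.000) / (6) = -1.000;  y ← (1−ω)·1.000 + ω·-1.000 = -0.800
Iteration 2:
  x: GS value = (3 - (-3)·-0.800) / (6) = 0.100;  x ← (1−ω)·1.000 + ω·0.100 = 0.190
  y: GS value = (-10 - (-4)·0.190) / (6) = -1.540;  y ← (1−ω)·-0.800 + ω·-1.540 = -1.466

(0.190, -1.466)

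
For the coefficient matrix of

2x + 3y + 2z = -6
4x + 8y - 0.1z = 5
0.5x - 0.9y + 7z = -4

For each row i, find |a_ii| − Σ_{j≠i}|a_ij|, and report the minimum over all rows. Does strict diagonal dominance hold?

-3

row 1: |2| − (3+2) = -3
row 2: |8| − (4+0.1) = 3.9
row 3: |7| − (0.5+0.9) = 5.6
minimum over rows = -3 → not strictly diagonally dominant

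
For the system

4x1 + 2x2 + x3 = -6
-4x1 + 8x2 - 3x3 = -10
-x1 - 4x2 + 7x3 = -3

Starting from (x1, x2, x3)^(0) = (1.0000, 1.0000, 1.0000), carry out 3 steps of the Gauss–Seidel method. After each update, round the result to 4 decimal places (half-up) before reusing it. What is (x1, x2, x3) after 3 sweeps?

(-0.1234, -1.8967, -1.5300)

Iteration 1:
  x1 = (-6 - (2)·1.0000 - (1)·1.0000) / (4) = -2.2500
  x2 = (-10 - (-4)·-2.2500 - (-3)·1.0000) / (8) = -2.0000
  x3 = (-3 - (-1)·-2.2500 - (-4)·-2.0000) / (7) = -1.8929
Iteration 2:
  x1 = (-6 - (2)·-2.0000 - (1)·-1.8929) / (4) = -0.0268
  x2 = (-10 - (-4)·-0.0268 - (-3)·-1.8929) / (8) = -1.9732
  x3 = (-3 - (-1)·-0.0268 - (-4)·-1.9732) / (7) = -1.5599
Iteration 3:
  x1 = (-6 - (2)·-1.9732 - (1)·-1.5599) / (4) = -0.1234
  x2 = (-10 - (-4)·-0.1234 - (-3)·-1.5599) / (8) = -1.8967
  x3 = (-3 - (-1)·-0.1234 - (-4)·-1.8967) / (7) = -1.5300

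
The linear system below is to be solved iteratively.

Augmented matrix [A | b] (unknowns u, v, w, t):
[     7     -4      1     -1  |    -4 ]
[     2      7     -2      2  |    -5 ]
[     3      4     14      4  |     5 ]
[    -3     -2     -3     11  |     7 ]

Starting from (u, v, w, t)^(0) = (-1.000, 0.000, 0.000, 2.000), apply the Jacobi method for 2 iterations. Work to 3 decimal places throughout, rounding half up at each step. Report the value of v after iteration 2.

-0.737

Iteration 1:
  u = (-4 - (-4)·0.000 - (1)·0.000 - (-1)·2.000) / (7) = -0.286
  v = (-5 - (2)·-1.000 - (-2)·0.000 - (2)·2.000) / (7) = -1.000
  w = (5 - (3)·-1.000 - (4)·0.000 - (4)·2.000) / (14) = 0.000
  t = (7 - (-3)·-1.000 - (-2)·0.000 - (-3)·0.000) / (11) = 0.364
Iteration 2:
  u = (-4 - (-4)·-1.000 - (1)·0.000 - (-1)·0.364) / (7) = -1.091
  v = (-5 - (2)·-0.286 - (-2)·0.000 - (2)·0.364) / (7) = -0.737
  w = (5 - (3)·-0.286 - (4)·-1.000 - (4)·0.364) / (14) = 0.600
  t = (7 - (-3)·-0.286 - (-2)·-1.000 - (-3)·0.000) / (11) = 0.377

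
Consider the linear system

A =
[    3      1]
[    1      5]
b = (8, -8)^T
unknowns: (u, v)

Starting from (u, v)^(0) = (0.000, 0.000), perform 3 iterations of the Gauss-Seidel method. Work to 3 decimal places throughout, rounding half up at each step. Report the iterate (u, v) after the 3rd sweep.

Iteration 1:
  u = (8 - (1)·0.000) / (3) = 2.667
  v = (-8 - (1)·2.667) / (5) = -2.133
Iteration 2:
  u = (8 - (1)·-2.133) / (3) = 3.378
  v = (-8 - (1)·3.378) / (5) = -2.276
Iteration 3:
  u = (8 - (1)·-2.276) / (3) = 3.425
  v = (-8 - (1)·3.425) / (5) = -2.285

(3.425, -2.285)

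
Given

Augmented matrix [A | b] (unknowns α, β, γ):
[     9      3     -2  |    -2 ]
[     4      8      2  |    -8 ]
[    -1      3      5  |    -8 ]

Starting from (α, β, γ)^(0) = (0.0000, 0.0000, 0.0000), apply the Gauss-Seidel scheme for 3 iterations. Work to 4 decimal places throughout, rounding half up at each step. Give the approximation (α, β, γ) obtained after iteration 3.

(-0.2888, -0.5423, -1.3324)

Iteration 1:
  α = (-2 - (3)·0.0000 - (-2)·0.0000) / (9) = -0.2222
  β = (-8 - (4)·-0.2222 - (2)·0.0000) / (8) = -0.8889
  γ = (-8 - (-1)·-0.2222 - (3)·-0.8889) / (5) = -1.1111
Iteration 2:
  α = (-2 - (3)·-0.8889 - (-2)·-1.1111) / (9) = -0.1728
  β = (-8 - (4)·-0.1728 - (2)·-1.1111) / (8) = -0.6358
  γ = (-8 - (-1)·-0.1728 - (3)·-0.6358) / (5) = -1.2531
Iteration 3:
  α = (-2 - (3)·-0.6358 - (-2)·-1.2531) / (9) = -0.2888
  β = (-8 - (4)·-0.2888 - (2)·-1.2531) / (8) = -0.5423
  γ = (-8 - (-1)·-0.2888 - (3)·-0.5423) / (5) = -1.3324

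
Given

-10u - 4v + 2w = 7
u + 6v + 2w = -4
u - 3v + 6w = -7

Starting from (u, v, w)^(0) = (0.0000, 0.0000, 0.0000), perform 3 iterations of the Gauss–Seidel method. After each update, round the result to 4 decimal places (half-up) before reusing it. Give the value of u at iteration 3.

-0.8783

Iteration 1:
  u = (7 - (-4)·0.0000 - (2)·0.0000) / (-10) = -0.7000
  v = (-4 - (1)·-0.7000 - (2)·0.0000) / (6) = -0.5500
  w = (-7 - (1)·-0.7000 - (-3)·-0.5500) / (6) = -1.3250
Iteration 2:
  u = (7 - (-4)·-0.5500 - (2)·-1.3250) / (-10) = -0.7450
  v = (-4 - (1)·-0.7450 - (2)·-1.3250) / (6) = -0.1008
  w = (-7 - (1)·-0.7450 - (-3)·-0.1008) / (6) = -1.0929
Iteration 3:
  u = (7 - (-4)·-0.1008 - (2)·-1.0929) / (-10) = -0.8783
  v = (-4 - (1)·-0.8783 - (2)·-1.0929) / (6) = -0.1560
  w = (-7 - (1)·-0.8783 - (-3)·-0.1560) / (6) = -1.0983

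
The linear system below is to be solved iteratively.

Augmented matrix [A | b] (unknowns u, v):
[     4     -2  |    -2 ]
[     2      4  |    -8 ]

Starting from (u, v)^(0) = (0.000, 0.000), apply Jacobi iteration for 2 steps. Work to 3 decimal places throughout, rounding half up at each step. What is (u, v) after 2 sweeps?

Iteration 1:
  u = (-2 - (-2)·0.000) / (4) = -0.500
  v = (-8 - (2)·0.000) / (4) = -2.000
Iteration 2:
  u = (-2 - (-2)·-2.000) / (4) = -1.500
  v = (-8 - (2)·-0.500) / (4) = -1.750

(-1.500, -1.750)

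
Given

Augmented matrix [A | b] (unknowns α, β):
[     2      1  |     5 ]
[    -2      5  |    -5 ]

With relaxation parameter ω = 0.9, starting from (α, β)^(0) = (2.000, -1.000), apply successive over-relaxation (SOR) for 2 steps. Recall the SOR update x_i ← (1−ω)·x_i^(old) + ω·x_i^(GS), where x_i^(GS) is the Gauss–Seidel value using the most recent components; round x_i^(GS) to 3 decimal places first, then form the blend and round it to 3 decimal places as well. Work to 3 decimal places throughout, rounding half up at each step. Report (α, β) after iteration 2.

Iteration 1:
  α: GS value = (5 - (1)·-1.000) / (2) = 3.000;  α ← (1−ω)·2.000 + ω·3.000 = 2.900
  β: GS value = (-5 - (-2)·2.900) / (5) = 0.160;  β ← (1−ω)·-1.000 + ω·0.160 = 0.044
Iteration 2:
  α: GS value = (5 - (1)·0.044) / (2) = 2.478;  α ← (1−ω)·2.900 + ω·2.478 = 2.520
  β: GS value = (-5 - (-2)·2.520) / (5) = 0.008;  β ← (1−ω)·0.044 + ω·0.008 = 0.012

(2.520, 0.012)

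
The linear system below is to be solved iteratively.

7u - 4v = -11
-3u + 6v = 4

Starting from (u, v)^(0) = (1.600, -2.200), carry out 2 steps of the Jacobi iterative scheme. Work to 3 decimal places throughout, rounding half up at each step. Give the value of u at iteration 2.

-0.733

Iteration 1:
  u = (-11 - (-4)·-2.200) / (7) = -2.829
  v = (4 - (-3)·1.600) / (6) = 1.467
Iteration 2:
  u = (-11 - (-4)·1.467) / (7) = -0.733
  v = (4 - (-3)·-2.829) / (6) = -0.748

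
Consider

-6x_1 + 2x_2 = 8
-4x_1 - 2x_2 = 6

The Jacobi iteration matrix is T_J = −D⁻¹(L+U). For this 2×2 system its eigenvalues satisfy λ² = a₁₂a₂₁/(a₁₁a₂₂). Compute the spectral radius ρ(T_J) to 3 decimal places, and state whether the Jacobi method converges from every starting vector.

a₁₂a₂₁/(a₁₁a₂₂) = (2)·(-4) / ((-6)·(-2)) = -0.666667
ρ = √|-0.666667| = √0.666667 = 0.816
ρ < 1, so Jacobi converges

0.816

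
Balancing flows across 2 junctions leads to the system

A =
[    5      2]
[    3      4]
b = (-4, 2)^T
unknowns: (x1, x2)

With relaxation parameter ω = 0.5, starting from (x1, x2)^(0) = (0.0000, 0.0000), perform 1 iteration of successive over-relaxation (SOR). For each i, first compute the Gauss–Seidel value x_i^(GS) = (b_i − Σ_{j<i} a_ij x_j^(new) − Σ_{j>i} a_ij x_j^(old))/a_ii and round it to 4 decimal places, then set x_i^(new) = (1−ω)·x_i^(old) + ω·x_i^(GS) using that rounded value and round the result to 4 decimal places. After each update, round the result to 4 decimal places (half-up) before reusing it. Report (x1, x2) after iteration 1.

Iteration 1:
  x1: GS value = (-4 - (2)·0.0000) / (5) = -0.8000;  x1 ← (1−ω)·0.0000 + ω·-0.8000 = -0.4000
  x2: GS value = (2 - (3)·-0.4000) / (4) = 0.8000;  x2 ← (1−ω)·0.0000 + ω·0.8000 = 0.4000

(-0.4000, 0.4000)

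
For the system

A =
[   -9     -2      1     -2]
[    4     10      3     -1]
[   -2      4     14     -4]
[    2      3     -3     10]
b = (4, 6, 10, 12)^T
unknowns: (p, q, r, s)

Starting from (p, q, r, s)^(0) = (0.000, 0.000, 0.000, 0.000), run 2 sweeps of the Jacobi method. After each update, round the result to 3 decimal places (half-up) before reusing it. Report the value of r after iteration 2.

Iteration 1:
  p = (4 - (-2)·0.000 - (1)·0.000 - (-2)·0.000) / (-9) = -0.444
  q = (6 - (4)·0.000 - (3)·0.000 - (-1)·0.000) / (10) = 0.600
  r = (10 - (-2)·0.000 - (4)·0.000 - (-4)·0.000) / (14) = 0.714
  s = (12 - (2)·0.000 - (3)·0.000 - (-3)·0.000) / (10) = 1.200
Iteration 2:
  p = (4 - (-2)·0.600 - (1)·0.714 - (-2)·1.200) / (-9) = -0.765
  q = (6 - (4)·-0.444 - (3)·0.714 - (-1)·1.200) / (10) = 0.683
  r = (10 - (-2)·-0.444 - (4)·0.600 - (-4)·1.200) / (14) = 0.822
  s = (12 - (2)·-0.444 - (3)·0.600 - (-3)·0.714) / (10) = 1.323

0.822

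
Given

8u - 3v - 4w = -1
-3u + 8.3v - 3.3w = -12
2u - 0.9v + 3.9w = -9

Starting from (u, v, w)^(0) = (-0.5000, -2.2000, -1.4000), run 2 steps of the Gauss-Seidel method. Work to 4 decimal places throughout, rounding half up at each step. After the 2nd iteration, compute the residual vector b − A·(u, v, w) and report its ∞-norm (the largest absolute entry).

0.7271

Iteration 1:
  u = (-1 - (-3)·-2.2000 - (-4)·-1.4000) / (8) = -1.6500
  v = (-12 - (-3)·-1.6500 - (-3.3)·-1.4000) / (8.3) = -2.5988
  w = (-9 - (2)·-1.6500 - (-0.9)·-2.5988) / (3.9) = -2.0613
Iteration 2:
  u = (-1 - (-3)·-2.5988 - (-4)·-2.0613) / (8) = -2.1302
  v = (-12 - (-3)·-2.1302 - (-3.3)·-2.0613) / (8.3) = -3.0353
  w = (-9 - (2)·-2.1302 - (-0.9)·-3.0353) / (3.9) = -1.9157
Residual b − A·x = (-0.7271, 0.4806, -0.0001); ∞-norm = 0.7271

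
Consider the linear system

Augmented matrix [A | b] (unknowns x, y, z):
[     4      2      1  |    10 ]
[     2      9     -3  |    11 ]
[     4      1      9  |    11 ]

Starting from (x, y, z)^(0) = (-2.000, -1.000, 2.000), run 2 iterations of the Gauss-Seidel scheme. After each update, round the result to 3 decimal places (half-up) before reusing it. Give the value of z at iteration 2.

0.314

Iteration 1:
  x = (10 - (2)·-1.000 - (1)·2.000) / (4) = 2.500
  y = (11 - (2)·2.500 - (-3)·2.000) / (9) = 1.333
  z = (11 - (4)·2.500 - (1)·1.333) / (9) = -0.037
Iteration 2:
  x = (10 - (2)·1.333 - (1)·-0.037) / (4) = 1.843
  y = (11 - (2)·1.843 - (-3)·-0.037) / (9) = 0.800
  z = (11 - (4)·1.843 - (1)·0.800) / (9) = 0.314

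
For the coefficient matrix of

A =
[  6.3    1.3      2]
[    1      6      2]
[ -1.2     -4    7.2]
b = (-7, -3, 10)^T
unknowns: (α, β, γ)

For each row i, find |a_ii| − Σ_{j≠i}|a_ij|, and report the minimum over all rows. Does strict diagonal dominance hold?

row 1: |6.3| − (1.3+2) = 3
row 2: |6| − (1+2) = 3
row 3: |7.2| − (1.2+4) = 2
minimum over rows = 2 → strictly diagonally dominant (convergence guaranteed)

2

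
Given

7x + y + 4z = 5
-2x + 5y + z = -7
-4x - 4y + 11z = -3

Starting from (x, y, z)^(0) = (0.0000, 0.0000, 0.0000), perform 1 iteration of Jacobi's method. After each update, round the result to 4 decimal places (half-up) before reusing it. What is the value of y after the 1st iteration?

-1.4000

Iteration 1:
  x = (5 - (1)·0.0000 - (4)·0.0000) / (7) = 0.7143
  y = (-7 - (-2)·0.0000 - (1)·0.0000) / (5) = -1.4000
  z = (-3 - (-4)·0.0000 - (-4)·0.0000) / (11) = -0.2727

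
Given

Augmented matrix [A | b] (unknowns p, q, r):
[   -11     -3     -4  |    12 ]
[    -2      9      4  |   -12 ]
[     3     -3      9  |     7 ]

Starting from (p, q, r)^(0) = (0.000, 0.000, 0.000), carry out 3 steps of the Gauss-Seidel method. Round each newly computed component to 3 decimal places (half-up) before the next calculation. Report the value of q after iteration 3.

Iteration 1:
  p = (12 - (-3)·0.000 - (-4)·0.000) / (-11) = -1.091
  q = (-12 - (-2)·-1.091 - (4)·0.000) / (9) = -1.576
  r = (7 - (3)·-1.091 - (-3)·-1.576) / (9) = 0.616
Iteration 2:
  p = (12 - (-3)·-1.576 - (-4)·0.616) / (-11) = -0.885
  q = (-12 - (-2)·-0.885 - (4)·0.616) / (9) = -1.804
  r = (7 - (3)·-0.885 - (-3)·-1.804) / (9) = 0.471
Iteration 3:
  p = (12 - (-3)·-1.804 - (-4)·0.471) / (-11) = -0.770
  q = (-12 - (-2)·-0.770 - (4)·0.471) / (9) = -1.714
  r = (7 - (3)·-0.770 - (-3)·-1.714) / (9) = 0.463

-1.714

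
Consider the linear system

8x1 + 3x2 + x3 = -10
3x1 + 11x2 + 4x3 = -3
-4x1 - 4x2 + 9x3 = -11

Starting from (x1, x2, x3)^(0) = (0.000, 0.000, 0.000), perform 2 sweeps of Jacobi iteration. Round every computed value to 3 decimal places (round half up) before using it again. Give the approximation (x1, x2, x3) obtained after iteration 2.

(-0.995, 0.513, -1.899)

Iteration 1:
  x1 = (-10 - (3)·0.000 - (1)·0.000) / (8) = -1.250
  x2 = (-3 - (3)·0.000 - (4)·0.000) / (11) = -0.273
  x3 = (-11 - (-4)·0.000 - (-4)·0.000) / (9) = -1.222
Iteration 2:
  x1 = (-10 - (3)·-0.273 - (1)·-1.222) / (8) = -0.995
  x2 = (-3 - (3)·-1.250 - (4)·-1.222) / (11) = 0.513
  x3 = (-11 - (-4)·-1.250 - (-4)·-0.273) / (9) = -1.899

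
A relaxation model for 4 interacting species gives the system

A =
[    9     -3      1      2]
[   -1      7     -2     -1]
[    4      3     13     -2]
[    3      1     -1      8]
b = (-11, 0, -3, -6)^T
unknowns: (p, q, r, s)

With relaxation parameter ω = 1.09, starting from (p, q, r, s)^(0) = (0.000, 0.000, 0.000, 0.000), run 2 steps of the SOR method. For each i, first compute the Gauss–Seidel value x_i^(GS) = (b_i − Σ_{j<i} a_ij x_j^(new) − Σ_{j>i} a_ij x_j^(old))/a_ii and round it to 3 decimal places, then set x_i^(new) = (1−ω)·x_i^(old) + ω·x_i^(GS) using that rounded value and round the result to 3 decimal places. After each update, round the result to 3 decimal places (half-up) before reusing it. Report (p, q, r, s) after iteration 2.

(-1.267, -0.135, 0.150, -0.242)

Iteration 1:
  p: GS value = (-11 - (-3)·0.000 - (1)·0.000 - (2)·0.000) / (9) = -1.222;  p ← (1−ω)·0.000 + ω·-1.222 = -1.332
  q: GS value = (0 - (-1)·-1.332 - (-2)·0.000 - (-1)·0.000) / (7) = -0.190;  q ← (1−ω)·0.000 + ω·-0.190 = -0.207
  r: GS value = (-3 - (4)·-1.332 - (3)·-0.207 - (-2)·0.000) / (13) = 0.227;  r ← (1−ω)·0.000 + ω·0.227 = 0.247
  s: GS value = (-6 - (3)·-1.332 - (1)·-0.207 - (-1)·0.247) / (8) = -0.194;  s ← (1−ω)·0.000 + ω·-0.194 = -0.211
Iteration 2:
  p: GS value = (-11 - (-3)·-0.207 - (1)·0.247 - (2)·-0.211) / (9) = -1.272;  p ← (1−ω)·-1.332 + ω·-1.272 = -1.267
  q: GS value = (0 - (-1)·-1.267 - (-2)·0.247 - (-1)·-0.211) / (7) = -0.141;  q ← (1−ω)·-0.207 + ω·-0.141 = -0.135
  r: GS value = (-3 - (4)·-1.267 - (3)·-0.135 - (-2)·-0.211) / (13) = 0.158;  r ← (1−ω)·0.247 + ω·0.158 = 0.150
  s: GS value = (-6 - (3)·-1.267 - (1)·-0.135 - (-1)·0.150) / (8) = -0.239;  s ← (1−ω)·-0.211 + ω·-0.239 = -0.242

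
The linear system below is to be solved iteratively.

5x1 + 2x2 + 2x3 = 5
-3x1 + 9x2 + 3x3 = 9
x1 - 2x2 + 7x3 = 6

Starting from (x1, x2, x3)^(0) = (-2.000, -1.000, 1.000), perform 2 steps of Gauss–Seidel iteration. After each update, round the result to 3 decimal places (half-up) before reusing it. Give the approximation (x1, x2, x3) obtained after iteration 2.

(0.200, 0.733, 1.038)

Iteration 1:
  x1 = (5 - (2)·-1.000 - (2)·1.000) / (5) = 1.000
  x2 = (9 - (-3)·1.000 - (3)·1.000) / (9) = 1.000
  x3 = (6 - (1)·1.000 - (-2)·1.000) / (7) = 1.000
Iteration 2:
  x1 = (5 - (2)·1.000 - (2)·1.000) / (5) = 0.200
  x2 = (9 - (-3)·0.200 - (3)·1.000) / (9) = 0.733
  x3 = (6 - (1)·0.200 - (-2)·0.733) / (7) = 1.038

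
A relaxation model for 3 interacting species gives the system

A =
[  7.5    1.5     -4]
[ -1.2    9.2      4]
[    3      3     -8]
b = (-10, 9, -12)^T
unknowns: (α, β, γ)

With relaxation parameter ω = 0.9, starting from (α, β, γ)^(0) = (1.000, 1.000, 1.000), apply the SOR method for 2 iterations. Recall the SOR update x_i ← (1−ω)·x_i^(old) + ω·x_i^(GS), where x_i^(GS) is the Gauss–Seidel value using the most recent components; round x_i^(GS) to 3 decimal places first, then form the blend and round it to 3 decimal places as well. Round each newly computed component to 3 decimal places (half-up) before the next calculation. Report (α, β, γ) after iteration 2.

Iteration 1:
  α: GS value = (-10 - (1.5)·1.000 - (-4)·1.000) / (7.5) = -1.000;  α ← (1−ω)·1.000 + ω·-1.000 = -0.800
  β: GS value = (9 - (-1.2)·-0.800 - (4)·1.000) / (9.2) = 0.439;  β ← (1−ω)·1.000 + ω·0.439 = 0.495
  γ: GS value = (-12 - (3)·-0.800 - (3)·0.495) / (-8) = 1.386;  γ ← (1−ω)·1.000 + ω·1.386 = 1.347
Iteration 2:
  α: GS value = (-10 - (1.5)·0.495 - (-4)·1.347) / (7.5) = -0.714;  α ← (1−ω)·-0.800 + ω·-0.714 = -0.723
  β: GS value = (9 - (-1.2)·-0.723 - (4)·1.347) / (9.2) = 0.298;  β ← (1−ω)·0.495 + ω·0.298 = 0.318
  γ: GS value = (-12 - (3)·-0.723 - (3)·0.318) / (-8) = 1.348;  γ ← (1−ω)·1.347 + ω·1.348 = 1.348

(-0.723, 0.318, 1.348)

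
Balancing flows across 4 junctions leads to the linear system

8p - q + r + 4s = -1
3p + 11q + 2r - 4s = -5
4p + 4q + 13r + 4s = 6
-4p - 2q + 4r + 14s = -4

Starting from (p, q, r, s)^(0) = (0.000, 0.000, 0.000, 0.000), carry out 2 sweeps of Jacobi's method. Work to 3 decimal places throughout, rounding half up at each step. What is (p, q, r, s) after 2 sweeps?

Iteration 1:
  p = (-1 - (-1)·0.000 - (1)·0.000 - (4)·0.000) / (8) = -0.125
  q = (-5 - (3)·0.000 - (2)·0.000 - (-4)·0.000) / (11) = -0.455
  r = (6 - (4)·0.000 - (4)·0.000 - (4)·0.000) / (13) = 0.462
  s = (-4 - (-4)·0.000 - (-2)·0.000 - (4)·0.000) / (14) = -0.286
Iteration 2:
  p = (-1 - (-1)·-0.455 - (1)·0.462 - (4)·-0.286) / (8) = -0.097
  q = (-5 - (3)·-0.125 - (2)·0.462 - (-4)·-0.286) / (11) = -0.608
  r = (6 - (4)·-0.125 - (4)·-0.455 - (4)·-0.286) / (13) = 0.728
  s = (-4 - (-4)·-0.125 - (-2)·-0.455 - (4)·0.462) / (14) = -0.518

(-0.097, -0.608, 0.728, -0.518)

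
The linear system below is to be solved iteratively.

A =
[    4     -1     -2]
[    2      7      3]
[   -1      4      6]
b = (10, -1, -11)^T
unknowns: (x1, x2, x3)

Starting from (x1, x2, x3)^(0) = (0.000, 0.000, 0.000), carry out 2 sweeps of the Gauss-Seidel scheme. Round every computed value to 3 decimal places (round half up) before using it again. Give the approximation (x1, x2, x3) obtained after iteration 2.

(1.863, -0.313, -1.314)

Iteration 1:
  x1 = (10 - (-1)·0.000 - (-2)·0.000) / (4) = 2.500
  x2 = (-1 - (2)·2.500 - (3)·0.000) / (7) = -0.857
  x3 = (-11 - (-1)·2.500 - (4)·-0.857) / (6) = -0.845
Iteration 2:
  x1 = (10 - (-1)·-0.857 - (-2)·-0.845) / (4) = 1.863
  x2 = (-1 - (2)·1.863 - (3)·-0.845) / (7) = -0.313
  x3 = (-11 - (-1)·1.863 - (4)·-0.313) / (6) = -1.314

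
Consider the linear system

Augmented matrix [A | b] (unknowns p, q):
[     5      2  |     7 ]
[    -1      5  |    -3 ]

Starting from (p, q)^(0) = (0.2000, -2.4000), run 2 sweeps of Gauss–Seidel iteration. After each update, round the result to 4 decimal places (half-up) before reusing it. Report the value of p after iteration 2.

1.4512

Iteration 1:
  p = (7 - (2)·-2.4000) / (5) = 2.3600
  q = (-3 - (-1)·2.3600) / (5) = -0.1280
Iteration 2:
  p = (7 - (2)·-0.1280) / (5) = 1.4512
  q = (-3 - (-1)·1.4512) / (5) = -0.3098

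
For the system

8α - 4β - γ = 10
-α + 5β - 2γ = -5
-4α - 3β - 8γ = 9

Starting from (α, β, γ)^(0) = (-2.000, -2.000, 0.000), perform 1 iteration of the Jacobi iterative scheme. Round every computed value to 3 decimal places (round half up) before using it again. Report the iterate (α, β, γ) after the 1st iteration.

Iteration 1:
  α = (10 - (-4)·-2.000 - (-1)·0.000) / (8) = 0.250
  β = (-5 - (-1)·-2.000 - (-2)·0.000) / (5) = -1.400
  γ = (9 - (-4)·-2.000 - (-3)·-2.000) / (-8) = 0.625

(0.250, -1.400, 0.625)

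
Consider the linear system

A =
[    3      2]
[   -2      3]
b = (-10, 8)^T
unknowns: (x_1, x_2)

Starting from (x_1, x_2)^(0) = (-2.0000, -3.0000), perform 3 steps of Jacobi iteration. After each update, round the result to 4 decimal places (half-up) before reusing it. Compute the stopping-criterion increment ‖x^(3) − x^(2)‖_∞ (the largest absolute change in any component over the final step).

Iteration 1:
  x_1 = (-10 - (2)·-3.0000) / (3) = -1.3333
  x_2 = (8 - (-2)·-2.0000) / (3) = 1.3333
Iteration 2:
  x_1 = (-10 - (2)·1.3333) / (3) = -4.2222
  x_2 = (8 - (-2)·-1.3333) / (3) = 1.7778
Iteration 3:
  x_1 = (-10 - (2)·1.7778) / (3) = -4.5185
  x_2 = (8 - (-2)·-4.2222) / (3) = -0.1481
Change: (-0.2963, -1.9259) → max |·| = 1.9259

1.9259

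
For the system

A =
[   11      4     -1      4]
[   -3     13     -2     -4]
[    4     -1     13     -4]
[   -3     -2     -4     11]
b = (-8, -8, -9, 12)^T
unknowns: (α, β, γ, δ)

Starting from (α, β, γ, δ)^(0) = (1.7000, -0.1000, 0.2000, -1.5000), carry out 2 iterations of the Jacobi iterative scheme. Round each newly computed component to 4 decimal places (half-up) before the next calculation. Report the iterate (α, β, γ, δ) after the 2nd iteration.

Iteration 1:
  α = (-8 - (4)·-0.1000 - (-1)·0.2000 - (4)·-1.5000) / (11) = -0.1273
  β = (-8 - (-3)·1.7000 - (-2)·0.2000 - (-4)·-1.5000) / (13) = -0.6538
  γ = (-9 - (4)·1.7000 - (-1)·-0.1000 - (-4)·-1.5000) / (13) = -1.6846
  δ = (12 - (-3)·1.7000 - (-2)·-0.1000 - (-4)·0.2000) / (11) = 1.6091
Iteration 2:
  α = (-8 - (4)·-0.6538 - (-1)·-1.6846 - (4)·1.6091) / (11) = -1.2278
  β = (-8 - (-3)·-0.1273 - (-2)·-1.6846 - (-4)·1.6091) / (13) = -0.4088
  γ = (-9 - (4)·-0.1273 - (-1)·-0.6538 - (-4)·1.6091) / (13) = -0.2083
  δ = (12 - (-3)·-0.1273 - (-2)·-0.6538 - (-4)·-1.6846) / (11) = 0.3247

(-1.2278, -0.4088, -0.2083, 0.3247)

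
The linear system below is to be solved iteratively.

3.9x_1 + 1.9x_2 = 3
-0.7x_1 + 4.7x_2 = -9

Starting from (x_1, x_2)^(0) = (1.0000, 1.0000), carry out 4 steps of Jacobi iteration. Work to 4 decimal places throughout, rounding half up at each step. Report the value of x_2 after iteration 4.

-1.6644

Iteration 1:
  x_1 = (3 - (1.9)·1.0000) / (3.9) = 0.2821
  x_2 = (-9 - (-0.7)·1.0000) / (4.7) = -1.7660
Iteration 2:
  x_1 = (3 - (1.9)·-1.7660) / (3.9) = 1.6296
  x_2 = (-9 - (-0.7)·0.2821) / (4.7) = -1.8729
Iteration 3:
  x_1 = (3 - (1.9)·-1.8729) / (3.9) = 1.6817
  x_2 = (-9 - (-0.7)·1.6296) / (4.7) = -1.6722
Iteration 4:
  x_1 = (3 - (1.9)·-1.6722) / (3.9) = 1.5839
  x_2 = (-9 - (-0.7)·1.6817) / (4.7) = -1.6644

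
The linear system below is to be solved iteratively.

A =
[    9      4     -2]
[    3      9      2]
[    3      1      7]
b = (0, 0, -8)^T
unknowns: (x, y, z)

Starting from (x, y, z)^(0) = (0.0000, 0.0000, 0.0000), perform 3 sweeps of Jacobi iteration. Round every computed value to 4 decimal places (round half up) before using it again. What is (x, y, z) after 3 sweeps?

(-0.3669, 0.3386, -1.0703)

Iteration 1:
  x = (0 - (4)·0.0000 - (-2)·0.0000) / (9) = 0.0000
  y = (0 - (3)·0.0000 - (2)·0.0000) / (9) = 0.0000
  z = (-8 - (3)·0.0000 - (1)·0.0000) / (7) = -1.1429
Iteration 2:
  x = (0 - (4)·0.0000 - (-2)·-1.1429) / (9) = -0.2540
  y = (0 - (3)·0.0000 - (2)·-1.1429) / (9) = 0.2540
  z = (-8 - (3)·0.0000 - (1)·0.0000) / (7) = -1.1429
Iteration 3:
  x = (0 - (4)·0.2540 - (-2)·-1.1429) / (9) = -0.3669
  y = (0 - (3)·-0.2540 - (2)·-1.1429) / (9) = 0.3386
  z = (-8 - (3)·-0.2540 - (1)·0.2540) / (7) = -1.0703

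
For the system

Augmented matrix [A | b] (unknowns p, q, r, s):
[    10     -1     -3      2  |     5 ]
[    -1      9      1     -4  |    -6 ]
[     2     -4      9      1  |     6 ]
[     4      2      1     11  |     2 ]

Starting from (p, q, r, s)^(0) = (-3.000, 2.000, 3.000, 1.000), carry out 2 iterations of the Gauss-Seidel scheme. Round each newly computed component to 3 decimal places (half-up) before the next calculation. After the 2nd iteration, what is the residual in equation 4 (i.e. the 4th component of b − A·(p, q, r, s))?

Iteration 1:
  p = (5 - (-1)·2.000 - (-3)·3.000 - (2)·1.000) / (10) = 1.400
  q = (-6 - (-1)·1.400 - (1)·3.000 - (-4)·1.000) / (9) = -0.400
  r = (6 - (2)·1.400 - (-4)·-0.400 - (1)·1.000) / (9) = 0.067
  s = (2 - (4)·1.400 - (2)·-0.400 - (1)·0.067) / (11) = -0.261
Iteration 2:
  p = (5 - (-1)·-0.400 - (-3)·0.067 - (2)·-0.261) / (10) = 0.532
  q = (-6 - (-1)·0.532 - (1)·0.067 - (-4)·-0.261) / (9) = -0.731
  r = (6 - (2)·0.532 - (-4)·-0.731 - (1)·-0.261) / (9) = 0.253
  s = (2 - (4)·0.532 - (2)·-0.731 - (1)·0.253) / (11) = 0.098
Residual b − A·x = (-0.488, 1.250, -0.363, 0.003)

0.003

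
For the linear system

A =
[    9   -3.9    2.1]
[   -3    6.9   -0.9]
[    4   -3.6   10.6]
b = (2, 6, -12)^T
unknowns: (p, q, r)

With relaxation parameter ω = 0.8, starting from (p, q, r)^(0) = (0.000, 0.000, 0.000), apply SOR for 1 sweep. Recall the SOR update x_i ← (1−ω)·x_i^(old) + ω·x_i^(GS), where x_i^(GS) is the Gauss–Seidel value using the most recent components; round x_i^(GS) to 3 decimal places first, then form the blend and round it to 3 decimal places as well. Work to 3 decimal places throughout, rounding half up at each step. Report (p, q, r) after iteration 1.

Iteration 1:
  p: GS value = (2 - (-3.9)·0.000 - (2.1)·0.000) / (9) = 0.222;  p ← (1−ω)·0.000 + ω·0.222 = 0.178
  q: GS value = (6 - (-3)·0.178 - (-0.9)·0.000) / (6.9) = 0.947;  q ← (1−ω)·0.000 + ω·0.947 = 0.758
  r: GS value = (-12 - (4)·0.178 - (-3.6)·0.758) / (10.6) = -0.942;  r ← (1−ω)·0.000 + ω·-0.942 = -0.754

(0.178, 0.758, -0.754)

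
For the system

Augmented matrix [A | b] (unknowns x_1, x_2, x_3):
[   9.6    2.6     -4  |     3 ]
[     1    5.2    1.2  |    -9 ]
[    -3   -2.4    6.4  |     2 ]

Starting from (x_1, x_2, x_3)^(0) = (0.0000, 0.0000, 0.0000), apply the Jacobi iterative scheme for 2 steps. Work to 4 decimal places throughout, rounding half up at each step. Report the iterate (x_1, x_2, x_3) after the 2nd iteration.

(0.9115, -1.8630, -0.1901)

Iteration 1:
  x_1 = (3 - (2.6)·0.0000 - (-4)·0.0000) / (9.6) = 0.3125
  x_2 = (-9 - (1)·0.0000 - (1.2)·0.0000) / (5.2) = -1.7308
  x_3 = (2 - (-3)·0.0000 - (-2.4)·0.0000) / (6.4) = 0.3125
Iteration 2:
  x_1 = (3 - (2.6)·-1.7308 - (-4)·0.3125) / (9.6) = 0.9115
  x_2 = (-9 - (1)·0.3125 - (1.2)·0.3125) / (5.2) = -1.8630
  x_3 = (2 - (-3)·0.3125 - (-2.4)·-1.7308) / (6.4) = -0.1901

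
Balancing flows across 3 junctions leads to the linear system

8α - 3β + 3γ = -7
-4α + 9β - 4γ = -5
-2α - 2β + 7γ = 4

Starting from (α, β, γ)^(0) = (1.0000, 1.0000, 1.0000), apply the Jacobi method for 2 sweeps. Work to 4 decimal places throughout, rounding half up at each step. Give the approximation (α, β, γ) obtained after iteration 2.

Iteration 1:
  α = (-7 - (-3)·1.0000 - (3)·1.0000) / (8) = -0.8750
  β = (-5 - (-4)·1.0000 - (-4)·1.0000) / (9) = 0.3333
  γ = (4 - (-2)·1.0000 - (-2)·1.0000) / (7) = 1.1429
Iteration 2:
  α = (-7 - (-3)·0.3333 - (3)·1.1429) / (8) = -1.1786
  β = (-5 - (-4)·-0.8750 - (-4)·1.1429) / (9) = -0.4365
  γ = (4 - (-2)·-0.8750 - (-2)·0.3333) / (7) = 0.4167

(-1.1786, -0.4365, 0.4167)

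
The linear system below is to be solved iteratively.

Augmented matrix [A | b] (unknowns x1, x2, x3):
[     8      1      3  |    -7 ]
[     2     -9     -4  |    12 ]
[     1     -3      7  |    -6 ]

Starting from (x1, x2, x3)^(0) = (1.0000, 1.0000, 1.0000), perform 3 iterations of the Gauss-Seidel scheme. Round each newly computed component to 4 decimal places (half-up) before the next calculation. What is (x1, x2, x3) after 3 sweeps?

(-0.3696, -0.9128, -1.1955)

Iteration 1:
  x1 = (-7 - (1)·1.0000 - (3)·1.0000) / (8) = -1.3750
  x2 = (12 - (2)·-1.3750 - (-4)·1.0000) / (-9) = -2.0833
  x3 = (-6 - (1)·-1.3750 - (-3)·-2.0833) / (7) = -1.5536
Iteration 2:
  x1 = (-7 - (1)·-2.0833 - (3)·-1.5536) / (8) = -0.0320
  x2 = (12 - (2)·-0.0320 - (-4)·-1.5536) / (-9) = -0.6500
  x3 = (-6 - (1)·-0.0320 - (-3)·-0.6500) / (7) = -1.1311
Iteration 3:
  x1 = (-7 - (1)·-0.6500 - (3)·-1.1311) / (8) = -0.3696
  x2 = (12 - (2)·-0.3696 - (-4)·-1.1311) / (-9) = -0.9128
  x3 = (-6 - (1)·-0.3696 - (-3)·-0.9128) / (7) = -1.1955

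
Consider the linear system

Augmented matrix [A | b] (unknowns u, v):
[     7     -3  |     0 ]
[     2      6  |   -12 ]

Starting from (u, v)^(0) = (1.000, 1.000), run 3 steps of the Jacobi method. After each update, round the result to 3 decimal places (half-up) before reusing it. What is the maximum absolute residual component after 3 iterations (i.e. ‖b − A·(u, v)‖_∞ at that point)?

Iteration 1:
  u = (0 - (-3)·1.000) / (7) = 0.429
  v = (-12 - (2)·1.000) / (6) = -2.333
Iteration 2:
  u = (0 - (-3)·-2.333) / (7) = -1.000
  v = (-12 - (2)·0.429) / (6) = -2.143
Iteration 3:
  u = (0 - (-3)·-2.143) / (7) = -0.918
  v = (-12 - (2)·-1.000) / (6) = -1.667
Residual b − A·x = (1.425, -0.162); ∞-norm = 1.425

1.425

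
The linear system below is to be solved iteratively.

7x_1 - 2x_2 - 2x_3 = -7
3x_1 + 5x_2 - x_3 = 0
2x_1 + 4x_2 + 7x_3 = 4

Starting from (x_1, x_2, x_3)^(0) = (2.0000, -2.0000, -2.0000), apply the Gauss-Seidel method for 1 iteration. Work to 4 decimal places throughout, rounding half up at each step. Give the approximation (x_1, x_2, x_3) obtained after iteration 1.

Iteration 1:
  x_1 = (-7 - (-2)·-2.0000 - (-2)·-2.0000) / (7) = -2.1429
  x_2 = (0 - (3)·-2.1429 - (-1)·-2.0000) / (5) = 0.8857
  x_3 = (4 - (2)·-2.1429 - (4)·0.8857) / (7) = 0.6776

(-2.1429, 0.8857, 0.6776)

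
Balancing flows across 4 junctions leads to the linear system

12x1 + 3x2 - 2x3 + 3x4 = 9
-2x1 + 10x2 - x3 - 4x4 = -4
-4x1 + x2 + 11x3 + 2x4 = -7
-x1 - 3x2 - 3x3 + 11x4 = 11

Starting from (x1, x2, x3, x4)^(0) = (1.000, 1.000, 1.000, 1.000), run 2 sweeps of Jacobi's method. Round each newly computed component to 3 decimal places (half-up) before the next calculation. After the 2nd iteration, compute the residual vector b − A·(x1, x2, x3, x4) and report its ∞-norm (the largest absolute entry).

3.405

Iteration 1:
  x1 = (9 - (3)·1.000 - (-2)·1.000 - (3)·1.000) / (12) = 0.417
  x2 = (-4 - (-2)·1.000 - (-1)·1.000 - (-4)·1.000) / (10) = 0.300
  x3 = (-7 - (-4)·1.000 - (1)·1.000 - (2)·1.000) / (11) = -0.545
  x4 = (11 - (-1)·1.000 - (-3)·1.000 - (-3)·1.000) / (11) = 1.636
Iteration 2:
  x1 = (9 - (3)·0.300 - (-2)·-0.545 - (3)·1.636) / (12) = 0.175
  x2 = (-4 - (-2)·0.417 - (-1)·-0.545 - (-4)·1.636) / (10) = 0.283
  x3 = (-7 - (-4)·0.417 - (1)·0.300 - (2)·1.636) / (11) = -0.809
  x4 = (11 - (-1)·0.417 - (-3)·0.300 - (-3)·-0.545) / (11) = 0.971
Residual b − A·x = (1.520, -3.405, 0.374, -1.084); ∞-norm = 3.405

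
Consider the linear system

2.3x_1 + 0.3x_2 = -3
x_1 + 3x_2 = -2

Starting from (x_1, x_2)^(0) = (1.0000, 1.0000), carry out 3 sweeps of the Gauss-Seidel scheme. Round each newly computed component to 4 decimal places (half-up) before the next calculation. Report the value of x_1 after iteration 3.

-1.2730

Iteration 1:
  x_1 = (-3 - (0.3)·1.0000) / (2.3) = -1.4348
  x_2 = (-2 - (1)·-1.4348) / (3) = -0.1884
Iteration 2:
  x_1 = (-3 - (0.3)·-0.1884) / (2.3) = -1.2798
  x_2 = (-2 - (1)·-1.2798) / (3) = -0.2401
Iteration 3:
  x_1 = (-3 - (0.3)·-0.2401) / (2.3) = -1.2730
  x_2 = (-2 - (1)·-1.2730) / (3) = -0.2423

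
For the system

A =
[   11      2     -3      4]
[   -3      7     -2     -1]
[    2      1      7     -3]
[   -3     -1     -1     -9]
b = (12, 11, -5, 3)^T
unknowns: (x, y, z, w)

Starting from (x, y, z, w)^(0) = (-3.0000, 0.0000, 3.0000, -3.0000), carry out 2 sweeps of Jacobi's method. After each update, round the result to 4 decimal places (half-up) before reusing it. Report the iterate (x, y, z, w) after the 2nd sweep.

Iteration 1:
  x = (12 - (2)·0.0000 - (-3)·3.0000 - (4)·-3.0000) / (11) = 3.0000
  y = (11 - (-3)·-3.0000 - (-2)·3.0000 - (-1)·-3.0000) / (7) = 0.7143
  z = (-5 - (2)·-3.0000 - (1)·0.0000 - (-3)·-3.0000) / (7) = -1.1429
  w = (3 - (-3)·-3.0000 - (-1)·0.0000 - (-1)·3.0000) / (-9) = 0.3333
Iteration 2:
  x = (12 - (2)·0.7143 - (-3)·-1.1429 - (4)·0.3333) / (11) = 0.5281
  y = (11 - (-3)·3.0000 - (-2)·-1.1429 - (-1)·0.3333) / (7) = 2.5782
  z = (-5 - (2)·3.0000 - (1)·0.7143 - (-3)·0.3333) / (7) = -1.5306
  w = (3 - (-3)·3.0000 - (-1)·0.7143 - (-1)·-1.1429) / (-9) = -1.2857

(0.5281, 2.5782, -1.5306, -1.2857)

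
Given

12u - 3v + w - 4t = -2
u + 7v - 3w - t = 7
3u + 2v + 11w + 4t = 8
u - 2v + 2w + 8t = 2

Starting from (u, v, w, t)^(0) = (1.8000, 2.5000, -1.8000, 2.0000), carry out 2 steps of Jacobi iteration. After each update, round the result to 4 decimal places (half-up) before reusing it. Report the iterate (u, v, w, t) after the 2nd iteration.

(0.3431, 0.5698, -0.0672, 0.3913)

Iteration 1:
  u = (-2 - (-3)·2.5000 - (1)·-1.8000 - (-4)·2.0000) / (12) = 1.2750
  v = (7 - (1)·1.8000 - (-3)·-1.8000 - (-1)·2.0000) / (7) = 0.2571
  w = (8 - (3)·1.8000 - (2)·2.5000 - (4)·2.0000) / (11) = -0.9455
  t = (2 - (1)·1.8000 - (-2)·2.5000 - (2)·-1.8000) / (8) = 1.1000
Iteration 2:
  u = (-2 - (-3)·0.2571 - (1)·-0.9455 - (-4)·1.1000) / (12) = 0.3431
  v = (7 - (1)·1.2750 - (-3)·-0.9455 - (-1)·1.1000) / (7) = 0.5698
  w = (8 - (3)·1.2750 - (2)·0.2571 - (4)·1.1000) / (11) = -0.0672
  t = (2 - (1)·1.2750 - (-2)·0.2571 - (2)·-0.9455) / (8) = 0.3913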